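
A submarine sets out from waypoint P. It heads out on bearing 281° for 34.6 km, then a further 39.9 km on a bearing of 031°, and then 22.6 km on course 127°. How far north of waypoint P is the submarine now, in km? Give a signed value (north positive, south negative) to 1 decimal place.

27.2 km

Leg 1 (281°, 34.6 km): east 34.6 sin 281° = -33.96, north 34.6 cos 281° = 6.60
Leg 2 (031°, 39.9 km): east 39.9 sin 31° = 20.55, north 39.9 cos 31° = 34.20
Leg 3 (127°, 22.6 km): east 22.6 sin 127° = 18.05, north 22.6 cos 127° = -13.60
Net north component: 27.20 km.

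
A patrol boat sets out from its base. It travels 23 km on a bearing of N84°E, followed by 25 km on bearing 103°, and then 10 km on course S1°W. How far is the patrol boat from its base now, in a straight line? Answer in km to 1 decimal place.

Leg 1 (N84°E, 23 km): east 23 sin 84° = 22.87, north 23 cos 84° = 2.40
Leg 2 (103°, 25 km): east 25 sin 103° = 24.36, north 25 cos 103° = -5.62
Leg 3 (S1°W, 10 km): east 10 sin 181° = -0.17, north 10 cos 181° = -10.00
Net: 47.06 east, -13.22 north. Distance = √((47.06)² + (-13.22)²) = 48.880 km.

48.9 km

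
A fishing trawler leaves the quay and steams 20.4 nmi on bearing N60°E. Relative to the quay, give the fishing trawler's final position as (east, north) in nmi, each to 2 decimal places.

Leg 1 (N60°E, 20.4 nmi): east 20.4 sin 60° = 17.67, north 20.4 cos 60° = 10.20
Summing: 17.67 nmi east, 10.20 nmi north → (17.67, 10.20).

(17.67, 10.20)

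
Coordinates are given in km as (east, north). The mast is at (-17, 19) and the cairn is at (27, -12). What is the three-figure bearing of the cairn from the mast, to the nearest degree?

125°

Δeast = 27 − -17 = 44.00; Δnorth = -12 − 19 = -31.00.
Bearing = atan2(Δeast, Δnorth) mod 360° = 125.17° ≈ 125°.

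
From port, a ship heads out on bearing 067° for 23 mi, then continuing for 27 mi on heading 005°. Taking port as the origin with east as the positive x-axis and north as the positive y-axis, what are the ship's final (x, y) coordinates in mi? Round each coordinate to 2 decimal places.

Leg 1 (067°, 23 mi): east 23 sin 67° = 21.17, north 23 cos 67° = 8.99
Leg 2 (005°, 27 mi): east 27 sin 5° = 2.35, north 27 cos 5° = 26.90
Summing: 23.52 mi east, 35.88 mi north → (23.52, 35.88).

(23.52, 35.88)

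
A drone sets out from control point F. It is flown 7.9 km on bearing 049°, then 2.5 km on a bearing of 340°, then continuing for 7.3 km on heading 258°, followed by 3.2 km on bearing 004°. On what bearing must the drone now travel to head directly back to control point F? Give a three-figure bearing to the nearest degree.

169°

Leg 1 (049°, 7.9 km): east 7.9 sin 49° = 5.96, north 7.9 cos 49° = 5.18
Leg 2 (340°, 2.5 km): east 2.5 sin 340° = -0.86, north 2.5 cos 340° = 2.35
Leg 3 (258°, 7.3 km): east 7.3 sin 258° = -7.14, north 7.3 cos 258° = -1.52
Leg 4 (004°, 3.2 km): east 3.2 sin 4° = 0.22, north 3.2 cos 4° = 3.19
Net displacement: -1.81 east, 9.21 north. Direction back to start is (1.81, -9.21): bearing = atan2(1.81, -9.21) mod 360° = 168.88° ≈ 169°.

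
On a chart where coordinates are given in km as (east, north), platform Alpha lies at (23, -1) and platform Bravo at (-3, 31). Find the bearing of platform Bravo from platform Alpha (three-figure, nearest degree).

Δeast = -3 − 23 = -26.00; Δnorth = 31 − -1 = 32.00.
Bearing = atan2(Δeast, Δnorth) mod 360° = 320.91° ≈ 321°.

321°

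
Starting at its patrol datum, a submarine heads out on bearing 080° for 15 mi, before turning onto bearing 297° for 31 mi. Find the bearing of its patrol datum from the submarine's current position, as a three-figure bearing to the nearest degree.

Leg 1 (080°, 15 mi): east 15 sin 80° = 14.77, north 15 cos 80° = 2.60
Leg 2 (297°, 31 mi): east 31 sin 297° = -27.62, north 31 cos 297° = 14.07
Net displacement: -12.85 east, 16.68 north. Direction back to start is (12.85, -16.68): bearing = atan2(12.85, -16.68) mod 360° = 142.39° ≈ 142°.

142°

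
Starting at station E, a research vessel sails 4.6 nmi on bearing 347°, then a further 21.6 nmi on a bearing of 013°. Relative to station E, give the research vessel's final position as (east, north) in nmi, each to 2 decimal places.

Leg 1 (347°, 4.6 nmi): east 4.6 sin 347° = -1.03, north 4.6 cos 347° = 4.48
Leg 2 (013°, 21.6 nmi): east 21.6 sin 13° = 4.86, north 21.6 cos 13° = 21.05
Summing: 3.82 nmi east, 25.53 nmi north → (3.82, 25.53).

(3.82, 25.53)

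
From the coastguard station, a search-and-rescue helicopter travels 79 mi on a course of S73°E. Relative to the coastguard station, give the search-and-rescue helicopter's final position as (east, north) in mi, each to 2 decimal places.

Leg 1 (S73°E, 79 mi): east 79 sin 107° = 75.55, north 79 cos 107° = -23.10
Summing: 75.55 mi east, -23.10 mi north → (75.55, -23.10).

(75.55, -23.10)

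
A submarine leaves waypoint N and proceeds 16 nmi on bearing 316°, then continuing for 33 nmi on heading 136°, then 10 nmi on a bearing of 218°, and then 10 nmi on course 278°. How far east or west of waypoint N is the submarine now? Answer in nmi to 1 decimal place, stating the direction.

4.3 nmi west

Leg 1 (316°, 16 nmi): east 16 sin 316° = -11.11, north 16 cos 316° = 11.51
Leg 2 (136°, 33 nmi): east 33 sin 136° = 22.92, north 33 cos 136° = -23.74
Leg 3 (218°, 10 nmi): east 10 sin 218° = -6.16, north 10 cos 218° = -7.88
Leg 4 (278°, 10 nmi): east 10 sin 278° = -9.90, north 10 cos 278° = 1.39
Net east component: -4.25 nmi.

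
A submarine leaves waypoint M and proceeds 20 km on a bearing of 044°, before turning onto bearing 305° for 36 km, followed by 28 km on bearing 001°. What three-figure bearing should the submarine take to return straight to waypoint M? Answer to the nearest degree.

Leg 1 (044°, 20 km): east 20 sin 44° = 13.89, north 20 cos 44° = 14.39
Leg 2 (305°, 36 km): east 36 sin 305° = -29.49, north 36 cos 305° = 20.65
Leg 3 (001°, 28 km): east 28 sin 1° = 0.49, north 28 cos 1° = 28.00
Net displacement: -15.11 east, 63.03 north. Direction back to start is (15.11, -63.03): bearing = atan2(15.11, -63.03) mod 360° = 166.52° ≈ 167°.

167°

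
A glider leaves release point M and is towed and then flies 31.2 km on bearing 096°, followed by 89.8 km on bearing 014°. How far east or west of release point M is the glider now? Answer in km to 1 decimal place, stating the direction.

52.8 km east

Leg 1 (096°, 31.2 km): east 31.2 sin 96° = 31.03, north 31.2 cos 96° = -3.26
Leg 2 (014°, 89.8 km): east 89.8 sin 14° = 21.72, north 89.8 cos 14° = 87.13
Net east component: 52.75 km.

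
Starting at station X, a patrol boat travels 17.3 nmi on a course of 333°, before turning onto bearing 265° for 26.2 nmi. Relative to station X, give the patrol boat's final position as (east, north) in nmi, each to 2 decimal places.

(-33.95, 13.13)

Leg 1 (333°, 17.3 nmi): east 17.3 sin 333° = -7.85, north 17.3 cos 333° = 15.41
Leg 2 (265°, 26.2 nmi): east 26.2 sin 265° = -26.10, north 26.2 cos 265° = -2.28
Summing: -33.95 nmi east, 13.13 nmi north → (-33.95, 13.13).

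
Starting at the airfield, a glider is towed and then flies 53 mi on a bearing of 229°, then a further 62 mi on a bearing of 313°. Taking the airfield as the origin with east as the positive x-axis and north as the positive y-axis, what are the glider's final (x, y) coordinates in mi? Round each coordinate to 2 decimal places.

(-85.34, 7.51)

Leg 1 (229°, 53 mi): east 53 sin 229° = -40.00, north 53 cos 229° = -34.77
Leg 2 (313°, 62 mi): east 62 sin 313° = -45.34, north 62 cos 313° = 42.28
Summing: -85.34 mi east, 7.51 mi north → (-85.34, 7.51).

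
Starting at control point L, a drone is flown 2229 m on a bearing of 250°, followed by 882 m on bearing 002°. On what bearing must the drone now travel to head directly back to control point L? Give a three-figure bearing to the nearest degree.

Leg 1 (250°, 2229 m): east 2229 sin 250° = -2094.57, north 2229 cos 250° = -762.36
Leg 2 (002°, 882 m): east 882 sin 2° = 30.78, north 882 cos 2° = 881.46
Net displacement: -2063.79 east, 119.10 north. Direction back to start is (2063.79, -119.10): bearing = atan2(2063.79, -119.10) mod 360° = 93.30° ≈ 093°.

093°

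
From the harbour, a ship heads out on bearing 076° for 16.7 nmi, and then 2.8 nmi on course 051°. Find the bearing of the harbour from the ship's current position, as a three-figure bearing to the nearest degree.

252°

Leg 1 (076°, 16.7 nmi): east 16.7 sin 76° = 16.20, north 16.7 cos 76° = 4.04
Leg 2 (051°, 2.8 nmi): east 2.8 sin 51° = 2.18, north 2.8 cos 51° = 1.76
Net displacement: 18.38 east, 5.80 north. Direction back to start is (-18.38, -5.80): bearing = atan2(-18.38, -5.80) mod 360° = 252.48° ≈ 252°.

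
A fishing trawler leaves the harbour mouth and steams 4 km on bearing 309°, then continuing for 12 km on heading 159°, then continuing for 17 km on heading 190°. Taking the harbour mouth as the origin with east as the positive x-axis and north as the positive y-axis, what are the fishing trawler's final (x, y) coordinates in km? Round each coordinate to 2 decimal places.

Leg 1 (309°, 4 km): east 4 sin 309° = -3.11, north 4 cos 309° = 2.52
Leg 2 (159°, 12 km): east 12 sin 159° = 4.30, north 12 cos 159° = -11.20
Leg 3 (190°, 17 km): east 17 sin 190° = -2.95, north 17 cos 190° = -16.74
Summing: -1.76 km east, -25.43 km north → (-1.76, -25.43).

(-1.76, -25.43)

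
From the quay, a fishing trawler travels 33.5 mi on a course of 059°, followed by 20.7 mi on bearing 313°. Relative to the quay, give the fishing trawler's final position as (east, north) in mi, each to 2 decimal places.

Leg 1 (059°, 33.5 mi): east 33.5 sin 59° = 28.72, north 33.5 cos 59° = 17.25
Leg 2 (313°, 20.7 mi): east 20.7 sin 313° = -15.14, north 20.7 cos 313° = 14.12
Summing: 13.58 mi east, 31.37 mi north → (13.58, 31.37).

(13.58, 31.37)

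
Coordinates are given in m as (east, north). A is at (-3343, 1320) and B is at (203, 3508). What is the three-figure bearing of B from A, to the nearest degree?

058°

Δeast = 203 − -3343 = 3546.00; Δnorth = 3508 − 1320 = 2188.00.
Bearing = atan2(Δeast, Δnorth) mod 360° = 58.32° ≈ 058°.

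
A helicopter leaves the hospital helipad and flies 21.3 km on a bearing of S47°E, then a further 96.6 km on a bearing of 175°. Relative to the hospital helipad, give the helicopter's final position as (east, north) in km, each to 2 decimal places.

(24.00, -110.76)

Leg 1 (S47°E, 21.3 km): east 21.3 sin 133° = 15.58, north 21.3 cos 133° = -14.53
Leg 2 (175°, 96.6 km): east 96.6 sin 175° = 8.42, north 96.6 cos 175° = -96.23
Summing: 24.00 km east, -110.76 km north → (24.00, -110.76).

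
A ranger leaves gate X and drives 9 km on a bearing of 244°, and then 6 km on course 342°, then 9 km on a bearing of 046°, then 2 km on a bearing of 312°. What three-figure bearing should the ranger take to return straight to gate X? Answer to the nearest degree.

152°

Leg 1 (244°, 9 km): east 9 sin 244° = -8.09, north 9 cos 244° = -3.95
Leg 2 (342°, 6 km): east 6 sin 342° = -1.85, north 6 cos 342° = 5.71
Leg 3 (046°, 9 km): east 9 sin 46° = 6.47, north 9 cos 46° = 6.25
Leg 4 (312°, 2 km): east 2 sin 312° = -1.49, north 2 cos 312° = 1.34
Net displacement: -4.96 east, 9.35 north. Direction back to start is (4.96, -9.35): bearing = atan2(4.96, -9.35) mod 360° = 152.08° ≈ 152°.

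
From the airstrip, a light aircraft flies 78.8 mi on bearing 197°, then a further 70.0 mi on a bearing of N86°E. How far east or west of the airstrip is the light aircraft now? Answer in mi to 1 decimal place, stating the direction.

46.8 mi east

Leg 1 (197°, 78.8 mi): east 78.8 sin 197° = -23.04, north 78.8 cos 197° = -75.36
Leg 2 (N86°E, 70.0 mi): east 70.0 sin 86° = 69.83, north 70.0 cos 86° = 4.88
Net east component: 46.79 mi.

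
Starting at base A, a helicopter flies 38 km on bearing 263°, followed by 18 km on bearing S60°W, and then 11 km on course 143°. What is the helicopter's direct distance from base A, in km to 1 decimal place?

Leg 1 (263°, 38 km): east 38 sin 263° = -37.72, north 38 cos 263° = -4.63
Leg 2 (S60°W, 18 km): east 18 sin 240° = -15.59, north 18 cos 240° = -9.00
Leg 3 (143°, 11 km): east 11 sin 143° = 6.62, north 11 cos 143° = -8.78
Net: -46.69 east, -22.42 north. Distance = √((-46.69)² + (-22.42)²) = 51.788 km.

51.8 km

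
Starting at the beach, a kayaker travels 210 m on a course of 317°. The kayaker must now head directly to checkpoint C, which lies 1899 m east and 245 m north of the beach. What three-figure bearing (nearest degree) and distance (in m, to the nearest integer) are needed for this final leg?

Leg 1 (317°, 210 m): east 210 sin 317° = -143.22, north 210 cos 317° = 153.58
Current position: (-143.22, 153.58). Target: (1899, 245). Remaining: Δeast = 2042.22, Δnorth = 91.42.
Bearing = atan2(2042.22, 91.42) mod 360° = 87.44°; distance = √((2042.22)² + (91.42)²) = 2044.265 m.

087°, 2044 m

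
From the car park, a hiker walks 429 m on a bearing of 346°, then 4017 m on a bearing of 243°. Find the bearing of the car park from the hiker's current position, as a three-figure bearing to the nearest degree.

069°

Leg 1 (346°, 429 m): east 429 sin 346° = -103.78, north 429 cos 346° = 416.26
Leg 2 (243°, 4017 m): east 4017 sin 243° = -3579.17, north 4017 cos 243° = -1823.68
Net displacement: -3682.96 east, -1407.42 north. Direction back to start is (3682.96, 1407.42): bearing = atan2(3682.96, 1407.42) mod 360° = 69.09° ≈ 069°.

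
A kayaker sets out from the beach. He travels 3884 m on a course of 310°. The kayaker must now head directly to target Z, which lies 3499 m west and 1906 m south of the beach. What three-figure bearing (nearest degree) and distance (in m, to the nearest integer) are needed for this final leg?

187°, 4434 m

Leg 1 (310°, 3884 m): east 3884 sin 310° = -2975.32, north 3884 cos 310° = 2496.59
Current position: (-2975.32, 2496.59). Target: (-3499, -1906). Remaining: Δeast = -523.68, Δnorth = -4402.59.
Bearing = atan2(-523.68, -4402.59) mod 360° = 186.78°; distance = √((-523.68)² + (-4402.59)²) = 4433.623 m.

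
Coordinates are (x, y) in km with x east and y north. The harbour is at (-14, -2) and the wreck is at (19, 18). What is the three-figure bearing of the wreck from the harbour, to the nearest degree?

Δeast = 19 − -14 = 33.00; Δnorth = 18 − -2 = 20.00.
Bearing = atan2(Δeast, Δnorth) mod 360° = 58.78° ≈ 059°.

059°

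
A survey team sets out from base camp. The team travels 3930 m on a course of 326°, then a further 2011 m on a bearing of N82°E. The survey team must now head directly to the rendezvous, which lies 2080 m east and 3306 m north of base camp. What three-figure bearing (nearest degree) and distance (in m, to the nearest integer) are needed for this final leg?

Leg 1 (326°, 3930 m): east 3930 sin 326° = -2197.63, north 3930 cos 326° = 3258.12
Leg 2 (N82°E, 2011 m): east 2011 sin 82° = 1991.43, north 2011 cos 82° = 279.88
Current position: (-206.20, 3537.99). Target: (2080, 3306). Remaining: Δeast = 2286.20, Δnorth = -231.99.
Bearing = atan2(2286.20, -231.99) mod 360° = 95.79°; distance = √((2286.20)² + (-231.99)²) = 2297.940 m.

096°, 2298 m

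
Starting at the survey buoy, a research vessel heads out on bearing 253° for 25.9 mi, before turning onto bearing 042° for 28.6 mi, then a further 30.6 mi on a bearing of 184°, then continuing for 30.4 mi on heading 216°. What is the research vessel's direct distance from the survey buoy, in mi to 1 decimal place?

Leg 1 (253°, 25.9 mi): east 25.9 sin 253° = -24.77, north 25.9 cos 253° = -7.57
Leg 2 (042°, 28.6 mi): east 28.6 sin 42° = 19.14, north 28.6 cos 42° = 21.25
Leg 3 (184°, 30.6 mi): east 30.6 sin 184° = -2.13, north 30.6 cos 184° = -30.53
Leg 4 (216°, 30.4 mi): east 30.4 sin 216° = -17.87, north 30.4 cos 216° = -24.59
Net: -25.63 east, -41.44 north. Distance = √((-25.63)² + (-41.44)²) = 48.726 mi.

48.7 mi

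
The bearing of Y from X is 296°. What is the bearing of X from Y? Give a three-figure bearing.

Back-bearing = 296° − 180° = 116°.

116°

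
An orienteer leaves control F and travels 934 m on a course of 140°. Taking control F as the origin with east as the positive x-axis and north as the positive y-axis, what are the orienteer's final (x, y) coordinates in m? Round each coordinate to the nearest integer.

Leg 1 (140°, 934 m): east 934 sin 140° = 600.36, north 934 cos 140° = -715.49
Summing: 600.36 m east, -715.49 m north → (600, -715).

(600, -715)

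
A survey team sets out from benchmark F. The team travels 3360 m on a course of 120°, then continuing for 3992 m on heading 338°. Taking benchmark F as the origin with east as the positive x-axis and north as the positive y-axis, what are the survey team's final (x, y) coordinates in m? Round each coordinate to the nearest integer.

(1414, 2021)

Leg 1 (120°, 3360 m): east 3360 sin 120° = 2909.85, north 3360 cos 120° = -1680.00
Leg 2 (338°, 3992 m): east 3992 sin 338° = -1495.43, north 3992 cos 338° = 3701.32
Summing: 1414.42 m east, 2021.32 m north → (1414, 2021).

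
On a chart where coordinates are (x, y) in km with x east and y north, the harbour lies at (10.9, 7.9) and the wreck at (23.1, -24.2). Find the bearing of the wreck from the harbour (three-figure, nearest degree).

Δeast = 23.1 − 10.9 = 12.20; Δnorth = -24.2 − 7.9 = -32.10.
Bearing = atan2(Δeast, Δnorth) mod 360° = 159.19° ≈ 159°.

159°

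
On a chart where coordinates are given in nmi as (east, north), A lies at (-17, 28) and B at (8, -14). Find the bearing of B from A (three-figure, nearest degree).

149°

Δeast = 8 − -17 = 25.00; Δnorth = -14 − 28 = -42.00.
Bearing = atan2(Δeast, Δnorth) mod 360° = 149.24° ≈ 149°.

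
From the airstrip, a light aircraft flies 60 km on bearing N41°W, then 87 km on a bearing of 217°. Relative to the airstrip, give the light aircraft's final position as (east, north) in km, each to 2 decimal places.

(-91.72, -24.20)

Leg 1 (N41°W, 60 km): east 60 sin 319° = -39.36, north 60 cos 319° = 45.28
Leg 2 (217°, 87 km): east 87 sin 217° = -52.36, north 87 cos 217° = -69.48
Summing: -91.72 km east, -24.20 km north → (-91.72, -24.20).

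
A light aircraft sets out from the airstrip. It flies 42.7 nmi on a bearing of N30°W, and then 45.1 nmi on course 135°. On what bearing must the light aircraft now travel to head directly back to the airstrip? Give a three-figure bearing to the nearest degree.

Leg 1 (N30°W, 42.7 nmi): east 42.7 sin 330° = -21.35, north 42.7 cos 330° = 36.98
Leg 2 (135°, 45.1 nmi): east 45.1 sin 135° = 31.89, north 45.1 cos 135° = -31.89
Net displacement: 10.54 east, 5.09 north. Direction back to start is (-10.54, -5.09): bearing = atan2(-10.54, -5.09) mod 360° = 244.23° ≈ 244°.

244°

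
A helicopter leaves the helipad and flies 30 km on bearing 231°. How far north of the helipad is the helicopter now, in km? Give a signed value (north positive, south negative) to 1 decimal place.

Leg 1 (231°, 30 km): east 30 sin 231° = -23.31, north 30 cos 231° = -18.88
Net north component: -18.88 km.

-18.9 km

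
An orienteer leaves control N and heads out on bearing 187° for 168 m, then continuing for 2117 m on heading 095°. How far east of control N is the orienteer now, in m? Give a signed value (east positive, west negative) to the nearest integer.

Leg 1 (187°, 168 m): east 168 sin 187° = -20.47, north 168 cos 187° = -166.75
Leg 2 (095°, 2117 m): east 2117 sin 95° = 2108.94, north 2117 cos 95° = -184.51
Net east component: 2088.47 m.

2088 m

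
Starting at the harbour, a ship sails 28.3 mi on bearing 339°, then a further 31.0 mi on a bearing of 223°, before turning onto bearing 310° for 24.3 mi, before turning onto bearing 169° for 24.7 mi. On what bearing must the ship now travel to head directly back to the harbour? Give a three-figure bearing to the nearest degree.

Leg 1 (339°, 28.3 mi): east 28.3 sin 339° = -10.14, north 28.3 cos 339° = 26.42
Leg 2 (223°, 31.0 mi): east 31.0 sin 223° = -21.14, north 31.0 cos 223° = -22.67
Leg 3 (310°, 24.3 mi): east 24.3 sin 310° = -18.61, north 24.3 cos 310° = 15.62
Leg 4 (169°, 24.7 mi): east 24.7 sin 169° = 4.71, north 24.7 cos 169° = -24.25
Net displacement: -45.19 east, -4.88 north. Direction back to start is (45.19, 4.88): bearing = atan2(45.19, 4.88) mod 360° = 83.84° ≈ 084°.

084°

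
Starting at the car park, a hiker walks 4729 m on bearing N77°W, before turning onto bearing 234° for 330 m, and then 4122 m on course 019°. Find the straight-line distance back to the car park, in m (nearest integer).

Leg 1 (N77°W, 4729 m): east 4729 sin 283° = -4607.80, north 4729 cos 283° = 1063.79
Leg 2 (234°, 330 m): east 330 sin 234° = -266.98, north 330 cos 234° = -193.97
Leg 3 (019°, 4122 m): east 4122 sin 19° = 1341.99, north 4122 cos 19° = 3897.43
Net: -3532.78 east, 4767.25 north. Distance = √((-3532.78)² + (4767.25)²) = 5933.568 m.

5934 m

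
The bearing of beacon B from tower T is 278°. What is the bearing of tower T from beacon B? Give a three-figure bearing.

Back-bearing = 278° − 180° = 098°.

098°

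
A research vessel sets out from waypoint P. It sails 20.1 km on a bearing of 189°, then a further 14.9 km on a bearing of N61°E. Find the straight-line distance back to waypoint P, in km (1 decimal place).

Leg 1 (189°, 20.1 km): east 20.1 sin 189° = -3.14, north 20.1 cos 189° = -19.85
Leg 2 (N61°E, 14.9 km): east 14.9 sin 61° = 13.03, north 14.9 cos 61° = 7.22
Net: 9.89 east, -12.63 north. Distance = √((9.89)² + (-12.63)²) = 16.039 km.

16.0 km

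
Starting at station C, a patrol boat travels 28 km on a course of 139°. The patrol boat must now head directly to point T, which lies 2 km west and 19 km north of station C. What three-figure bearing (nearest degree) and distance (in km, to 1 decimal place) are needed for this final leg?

Leg 1 (139°, 28 km): east 28 sin 139° = 18.37, north 28 cos 139° = -21.13
Current position: (18.37, -21.13). Target: (-2, 19). Remaining: Δeast = -20.37, Δnorth = 40.13.
Bearing = atan2(-20.37, 40.13) mod 360° = 333.09°; distance = √((-20.37)² + (40.13)²) = 45.005 km.

333°, 45.0 km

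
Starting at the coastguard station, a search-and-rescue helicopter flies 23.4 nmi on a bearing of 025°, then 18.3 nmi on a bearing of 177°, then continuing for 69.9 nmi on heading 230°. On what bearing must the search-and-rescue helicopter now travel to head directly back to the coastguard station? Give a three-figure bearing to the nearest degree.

Leg 1 (025°, 23.4 nmi): east 23.4 sin 25° = 9.89, north 23.4 cos 25° = 21.21
Leg 2 (177°, 18.3 nmi): east 18.3 sin 177° = 0.96, north 18.3 cos 177° = -18.27
Leg 3 (230°, 69.9 nmi): east 69.9 sin 230° = -53.55, north 69.9 cos 230° = -44.93
Net displacement: -42.70 east, -42.00 north. Direction back to start is (42.70, 42.00): bearing = atan2(42.70, 42.00) mod 360° = 45.47° ≈ 045°.

045°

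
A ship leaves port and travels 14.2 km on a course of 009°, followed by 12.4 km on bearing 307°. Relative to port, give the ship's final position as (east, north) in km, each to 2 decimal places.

Leg 1 (009°, 14.2 km): east 14.2 sin 9° = 2.22, north 14.2 cos 9° = 14.03
Leg 2 (307°, 12.4 km): east 12.4 sin 307° = -9.90, north 12.4 cos 307° = 7.46
Summing: -7.68 km east, 21.49 km north → (-7.68, 21.49).

(-7.68, 21.49)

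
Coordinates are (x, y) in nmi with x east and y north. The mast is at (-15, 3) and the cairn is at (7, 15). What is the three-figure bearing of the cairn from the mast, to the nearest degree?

Δeast = 7 − -15 = 22.00; Δnorth = 15 − 3 = 12.00.
Bearing = atan2(Δeast, Δnorth) mod 360° = 61.39° ≈ 061°.

061°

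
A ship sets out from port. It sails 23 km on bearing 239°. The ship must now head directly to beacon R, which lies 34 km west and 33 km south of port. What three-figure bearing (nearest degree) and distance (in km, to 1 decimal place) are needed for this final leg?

Leg 1 (239°, 23 km): east 23 sin 239° = -19.71, north 23 cos 239° = -11.85
Current position: (-19.71, -11.85). Target: (-34, -33). Remaining: Δeast = -14.29, Δnorth = -21.15.
Bearing = atan2(-14.29, -21.15) mod 360° = 214.03°; distance = √((-14.29)² + (-21.15)²) = 25.526 km.

214°, 25.5 km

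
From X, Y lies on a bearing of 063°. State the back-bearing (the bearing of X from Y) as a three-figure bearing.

243°

Back-bearing = 063° + 180° = 243°.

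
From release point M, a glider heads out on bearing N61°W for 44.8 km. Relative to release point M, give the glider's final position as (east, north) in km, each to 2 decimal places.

(-39.18, 21.72)

Leg 1 (N61°W, 44.8 km): east 44.8 sin 299° = -39.18, north 44.8 cos 299° = 21.72
Summing: -39.18 km east, 21.72 km north → (-39.18, 21.72).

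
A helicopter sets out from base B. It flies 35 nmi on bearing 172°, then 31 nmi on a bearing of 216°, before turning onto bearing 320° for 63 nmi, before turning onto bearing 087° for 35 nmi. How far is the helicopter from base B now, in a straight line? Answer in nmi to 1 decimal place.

Leg 1 (172°, 35 nmi): east 35 sin 172° = 4.87, north 35 cos 172° = -34.66
Leg 2 (216°, 31 nmi): east 31 sin 216° = -18.22, north 31 cos 216° = -25.08
Leg 3 (320°, 63 nmi): east 63 sin 320° = -40.50, north 63 cos 320° = 48.26
Leg 4 (087°, 35 nmi): east 35 sin 87° = 34.95, north 35 cos 87° = 1.83
Net: -18.89 east, -9.65 north. Distance = √((-18.89)² + (-9.65)²) = 21.214 nmi.

21.2 nmi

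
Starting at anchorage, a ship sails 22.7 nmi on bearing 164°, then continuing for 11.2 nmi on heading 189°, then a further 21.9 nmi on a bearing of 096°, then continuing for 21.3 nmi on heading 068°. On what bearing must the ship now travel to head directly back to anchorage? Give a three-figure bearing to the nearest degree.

301°

Leg 1 (164°, 22.7 nmi): east 22.7 sin 164° = 6.26, north 22.7 cos 164° = -21.82
Leg 2 (189°, 11.2 nmi): east 11.2 sin 189° = -1.75, north 11.2 cos 189° = -11.06
Leg 3 (096°, 21.9 nmi): east 21.9 sin 96° = 21.78, north 21.9 cos 96° = -2.29
Leg 4 (068°, 21.3 nmi): east 21.3 sin 68° = 19.75, north 21.3 cos 68° = 7.98
Net displacement: 46.03 east, -27.19 north. Direction back to start is (-46.03, 27.19): bearing = atan2(-46.03, 27.19) mod 360° = 300.57° ≈ 301°.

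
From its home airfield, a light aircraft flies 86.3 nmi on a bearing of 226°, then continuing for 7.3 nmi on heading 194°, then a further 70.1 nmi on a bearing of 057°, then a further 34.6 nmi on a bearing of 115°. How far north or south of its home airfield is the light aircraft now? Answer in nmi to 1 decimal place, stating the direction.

43.5 nmi south

Leg 1 (226°, 86.3 nmi): east 86.3 sin 226° = -62.08, north 86.3 cos 226° = -59.95
Leg 2 (194°, 7.3 nmi): east 7.3 sin 194° = -1.77, north 7.3 cos 194° = -7.08
Leg 3 (057°, 70.1 nmi): east 70.1 sin 57° = 58.79, north 70.1 cos 57° = 38.18
Leg 4 (115°, 34.6 nmi): east 34.6 sin 115° = 31.36, north 34.6 cos 115° = -14.62
Net north component: -43.48 nmi.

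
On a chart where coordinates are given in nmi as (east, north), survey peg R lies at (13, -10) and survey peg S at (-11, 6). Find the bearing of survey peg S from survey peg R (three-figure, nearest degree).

Δeast = -11 − 13 = -24.00; Δnorth = 6 − -10 = 16.00.
Bearing = atan2(Δeast, Δnorth) mod 360° = 303.69° ≈ 304°.

304°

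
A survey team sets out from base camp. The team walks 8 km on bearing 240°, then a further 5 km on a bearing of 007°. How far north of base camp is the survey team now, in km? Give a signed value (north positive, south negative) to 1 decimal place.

1.0 km

Leg 1 (240°, 8 km): east 8 sin 240° = -6.93, north 8 cos 240° = -4.00
Leg 2 (007°, 5 km): east 5 sin 7° = 0.61, north 5 cos 7° = 4.96
Net north component: 0.96 km.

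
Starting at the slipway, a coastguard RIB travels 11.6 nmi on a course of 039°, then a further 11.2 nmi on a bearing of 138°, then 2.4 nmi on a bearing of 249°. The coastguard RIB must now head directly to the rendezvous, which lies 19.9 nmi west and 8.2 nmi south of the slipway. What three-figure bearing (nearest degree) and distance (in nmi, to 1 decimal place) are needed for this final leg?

Leg 1 (039°, 11.6 nmi): east 11.6 sin 39° = 7.30, north 11.6 cos 39° = 9.01
Leg 2 (138°, 11.2 nmi): east 11.2 sin 138° = 7.49, north 11.2 cos 138° = -8.32
Leg 3 (249°, 2.4 nmi): east 2.4 sin 249° = -2.24, north 2.4 cos 249° = -0.86
Current position: (12.55, -0.17). Target: (-19.9, -8.2). Remaining: Δeast = -32.45, Δnorth = -8.03.
Bearing = atan2(-32.45, -8.03) mod 360° = 256.10°; distance = √((-32.45)² + (-8.03)²) = 33.433 nmi.

256°, 33.4 nmi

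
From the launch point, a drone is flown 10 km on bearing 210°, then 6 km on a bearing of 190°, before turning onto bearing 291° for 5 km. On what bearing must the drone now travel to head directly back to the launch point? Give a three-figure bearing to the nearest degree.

040°

Leg 1 (210°, 10 km): east 10 sin 210° = -5.00, north 10 cos 210° = -8.66
Leg 2 (190°, 6 km): east 6 sin 190° = -1.04, north 6 cos 190° = -5.91
Leg 3 (291°, 5 km): east 5 sin 291° = -4.67, north 5 cos 291° = 1.79
Net displacement: -10.71 east, -12.78 north. Direction back to start is (10.71, 12.78): bearing = atan2(10.71, 12.78) mod 360° = 39.97° ≈ 040°.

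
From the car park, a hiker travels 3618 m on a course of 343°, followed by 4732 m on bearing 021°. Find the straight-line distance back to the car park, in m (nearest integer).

7903 m

Leg 1 (343°, 3618 m): east 3618 sin 343° = -1057.80, north 3618 cos 343° = 3459.91
Leg 2 (021°, 4732 m): east 4732 sin 21° = 1695.80, north 4732 cos 21° = 4417.70
Net: 638.00 east, 7877.61 north. Distance = √((638.00)² + (7877.61)²) = 7903.406 m.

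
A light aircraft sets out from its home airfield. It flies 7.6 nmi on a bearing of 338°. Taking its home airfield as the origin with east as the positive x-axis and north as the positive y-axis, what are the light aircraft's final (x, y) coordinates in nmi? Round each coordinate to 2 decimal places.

Leg 1 (338°, 7.6 nmi): east 7.6 sin 338° = -2.85, north 7.6 cos 338° = 7.05
Summing: -2.85 nmi east, 7.05 nmi north → (-2.85, 7.05).

(-2.85, 7.05)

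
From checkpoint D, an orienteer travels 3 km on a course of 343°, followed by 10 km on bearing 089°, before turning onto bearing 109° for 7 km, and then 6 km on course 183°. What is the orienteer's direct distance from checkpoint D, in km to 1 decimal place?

Leg 1 (343°, 3 km): east 3 sin 343° = -0.88, north 3 cos 343° = 2.87
Leg 2 (089°, 10 km): east 10 sin 89° = 10.00, north 10 cos 89° = 0.17
Leg 3 (109°, 7 km): east 7 sin 109° = 6.62, north 7 cos 109° = -2.28
Leg 4 (183°, 6 km): east 6 sin 183° = -0.31, north 6 cos 183° = -5.99
Net: 15.43 east, -5.23 north. Distance = √((15.43)² + (-5.23)²) = 16.288 km.

16.3 km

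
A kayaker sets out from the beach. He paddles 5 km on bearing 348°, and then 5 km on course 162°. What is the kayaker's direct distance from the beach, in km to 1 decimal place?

0.5 km

Leg 1 (348°, 5 km): east 5 sin 348° = -1.04, north 5 cos 348° = 4.89
Leg 2 (162°, 5 km): east 5 sin 162° = 1.55, north 5 cos 162° = -4.76
Net: 0.51 east, 0.14 north. Distance = √((0.51)² + (0.14)²) = 0.523 km.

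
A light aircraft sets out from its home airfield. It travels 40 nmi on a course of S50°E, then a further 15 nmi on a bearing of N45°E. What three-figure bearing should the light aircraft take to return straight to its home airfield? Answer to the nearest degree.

Leg 1 (S50°E, 40 nmi): east 40 sin 130° = 30.64, north 40 cos 130° = -25.71
Leg 2 (N45°E, 15 nmi): east 15 sin 45° = 10.61, north 15 cos 45° = 10.61
Net displacement: 41.25 east, -15.10 north. Direction back to start is (-41.25, 15.10): bearing = atan2(-41.25, 15.10) mod 360° = 290.11° ≈ 290°.

290°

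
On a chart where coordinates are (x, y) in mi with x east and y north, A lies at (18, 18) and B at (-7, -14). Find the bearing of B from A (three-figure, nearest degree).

Δeast = -7 − 18 = -25.00; Δnorth = -14 − 18 = -32.00.
Bearing = atan2(Δeast, Δnorth) mod 360° = 218.00° ≈ 218°.

218°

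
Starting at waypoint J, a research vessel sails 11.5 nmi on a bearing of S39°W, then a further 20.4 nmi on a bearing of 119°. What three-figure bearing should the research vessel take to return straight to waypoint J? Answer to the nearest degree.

Leg 1 (S39°W, 11.5 nmi): east 11.5 sin 219° = -7.24, north 11.5 cos 219° = -8.94
Leg 2 (119°, 20.4 nmi): east 20.4 sin 119° = 17.84, north 20.4 cos 119° = -9.89
Net displacement: 10.61 east, -18.83 north. Direction back to start is (-10.61, 18.83): bearing = atan2(-10.61, 18.83) mod 360° = 330.61° ≈ 331°.

331°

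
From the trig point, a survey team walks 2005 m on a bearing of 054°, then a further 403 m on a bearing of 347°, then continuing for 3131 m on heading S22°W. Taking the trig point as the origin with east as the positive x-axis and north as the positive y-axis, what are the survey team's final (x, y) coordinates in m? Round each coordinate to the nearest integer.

(359, -1332)

Leg 1 (054°, 2005 m): east 2005 sin 54° = 1622.08, north 2005 cos 54° = 1178.51
Leg 2 (347°, 403 m): east 403 sin 347° = -90.66, north 403 cos 347° = 392.67
Leg 3 (S22°W, 3131 m): east 3131 sin 202° = -1172.89, north 3131 cos 202° = -2903.01
Summing: 358.53 m east, -1331.83 m north → (359, -1332).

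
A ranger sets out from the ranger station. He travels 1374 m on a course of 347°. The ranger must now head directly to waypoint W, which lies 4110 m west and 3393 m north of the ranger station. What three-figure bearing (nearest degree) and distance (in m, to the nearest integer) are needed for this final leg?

298°, 4321 m

Leg 1 (347°, 1374 m): east 1374 sin 347° = -309.08, north 1374 cos 347° = 1338.78
Current position: (-309.08, 1338.78). Target: (-4110, 3393). Remaining: Δeast = -3800.92, Δnorth = 2054.22.
Bearing = atan2(-3800.92, 2054.22) mod 360° = 298.39°; distance = √((-3800.92)² + (2054.22)²) = 4320.506 m.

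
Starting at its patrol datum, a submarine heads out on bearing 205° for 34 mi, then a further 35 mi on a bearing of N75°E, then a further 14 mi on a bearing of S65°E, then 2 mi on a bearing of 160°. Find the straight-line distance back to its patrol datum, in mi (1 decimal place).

Leg 1 (205°, 34 mi): east 34 sin 205° = -14.37, north 34 cos 205° = -30.81
Leg 2 (N75°E, 35 mi): east 35 sin 75° = 33.81, north 35 cos 75° = 9.06
Leg 3 (S65°E, 14 mi): east 14 sin 115° = 12.69, north 14 cos 115° = -5.92
Leg 4 (160°, 2 mi): east 2 sin 160° = 0.68, north 2 cos 160° = -1.88
Net: 32.81 east, -29.55 north. Distance = √((32.81)² + (-29.55)²) = 44.157 mi.

44.2 mi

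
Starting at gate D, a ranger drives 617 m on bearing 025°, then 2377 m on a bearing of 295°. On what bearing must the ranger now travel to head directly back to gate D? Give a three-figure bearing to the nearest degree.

130°

Leg 1 (025°, 617 m): east 617 sin 25° = 260.76, north 617 cos 25° = 559.19
Leg 2 (295°, 2377 m): east 2377 sin 295° = -2154.29, north 2377 cos 295° = 1004.56
Net displacement: -1893.54 east, 1563.76 north. Direction back to start is (1893.54, -1563.76): bearing = atan2(1893.54, -1563.76) mod 360° = 129.55° ≈ 130°.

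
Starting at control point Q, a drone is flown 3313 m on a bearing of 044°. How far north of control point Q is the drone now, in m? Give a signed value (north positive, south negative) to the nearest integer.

Leg 1 (044°, 3313 m): east 3313 sin 44° = 2301.40, north 3313 cos 44° = 2383.17
Net north component: 2383.17 m.

2383 m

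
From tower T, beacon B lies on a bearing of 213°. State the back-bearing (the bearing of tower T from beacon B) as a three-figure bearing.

033°

Back-bearing = 213° − 180° = 033°.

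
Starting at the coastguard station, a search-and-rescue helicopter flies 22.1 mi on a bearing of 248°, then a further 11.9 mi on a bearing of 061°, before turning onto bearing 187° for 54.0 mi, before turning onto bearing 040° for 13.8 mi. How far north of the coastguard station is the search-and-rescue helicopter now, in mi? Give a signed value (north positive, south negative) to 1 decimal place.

Leg 1 (248°, 22.1 mi): east 22.1 sin 248° = -20.49, north 22.1 cos 248° = -8.28
Leg 2 (061°, 11.9 mi): east 11.9 sin 61° = 10.41, north 11.9 cos 61° = 5.77
Leg 3 (187°, 54.0 mi): east 54.0 sin 187° = -6.58, north 54.0 cos 187° = -53.60
Leg 4 (040°, 13.8 mi): east 13.8 sin 40° = 8.87, north 13.8 cos 40° = 10.57
Net north component: -45.54 mi.

-45.5 mi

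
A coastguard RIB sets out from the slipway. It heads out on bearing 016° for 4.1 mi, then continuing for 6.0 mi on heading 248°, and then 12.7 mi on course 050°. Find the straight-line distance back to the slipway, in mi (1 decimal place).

Leg 1 (016°, 4.1 mi): east 4.1 sin 16° = 1.13, north 4.1 cos 16° = 3.94
Leg 2 (248°, 6.0 mi): east 6.0 sin 248° = -5.56, north 6.0 cos 248° = -2.25
Leg 3 (050°, 12.7 mi): east 12.7 sin 50° = 9.73, north 12.7 cos 50° = 8.16
Net: 5.30 east, 9.86 north. Distance = √((5.30)² + (9.86)²) = 11.189 mi.

11.2 mi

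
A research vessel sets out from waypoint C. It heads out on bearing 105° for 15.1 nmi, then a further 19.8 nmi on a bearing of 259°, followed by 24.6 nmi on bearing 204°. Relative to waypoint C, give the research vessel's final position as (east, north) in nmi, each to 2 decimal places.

(-14.86, -30.16)

Leg 1 (105°, 15.1 nmi): east 15.1 sin 105° = 14.59, north 15.1 cos 105° = -3.91
Leg 2 (259°, 19.8 nmi): east 19.8 sin 259° = -19.44, north 19.8 cos 259° = -3.78
Leg 3 (204°, 24.6 nmi): east 24.6 sin 204° = -10.01, north 24.6 cos 204° = -22.47
Summing: -14.86 nmi east, -30.16 nmi north → (-14.86, -30.16).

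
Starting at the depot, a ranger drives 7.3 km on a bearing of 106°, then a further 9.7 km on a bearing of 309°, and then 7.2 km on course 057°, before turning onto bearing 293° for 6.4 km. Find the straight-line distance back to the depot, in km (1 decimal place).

Leg 1 (106°, 7.3 km): east 7.3 sin 106° = 7.02, north 7.3 cos 106° = -2.01
Leg 2 (309°, 9.7 km): east 9.7 sin 309° = -7.54, north 9.7 cos 309° = 6.10
Leg 3 (057°, 7.2 km): east 7.2 sin 57° = 6.04, north 7.2 cos 57° = 3.92
Leg 4 (293°, 6.4 km): east 6.4 sin 293° = -5.89, north 6.4 cos 293° = 2.50
Net: -0.37 east, 10.51 north. Distance = √((-0.37)² + (10.51)²) = 10.521 km.

10.5 km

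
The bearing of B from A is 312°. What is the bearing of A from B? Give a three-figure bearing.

Back-bearing = 312° − 180° = 132°.

132°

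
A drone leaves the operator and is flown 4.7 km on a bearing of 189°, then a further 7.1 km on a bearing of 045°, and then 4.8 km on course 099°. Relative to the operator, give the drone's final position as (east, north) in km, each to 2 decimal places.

(9.03, -0.37)

Leg 1 (189°, 4.7 km): east 4.7 sin 189° = -0.74, north 4.7 cos 189° = -4.64
Leg 2 (045°, 7.1 km): east 7.1 sin 45° = 5.02, north 7.1 cos 45° = 5.02
Leg 3 (099°, 4.8 km): east 4.8 sin 99° = 4.74, north 4.8 cos 99° = -0.75
Summing: 9.03 km east, -0.37 km north → (9.03, -0.37).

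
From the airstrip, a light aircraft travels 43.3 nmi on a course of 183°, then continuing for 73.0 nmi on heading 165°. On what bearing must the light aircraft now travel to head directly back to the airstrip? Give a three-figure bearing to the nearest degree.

Leg 1 (183°, 43.3 nmi): east 43.3 sin 183° = -2.27, north 43.3 cos 183° = -43.24
Leg 2 (165°, 73.0 nmi): east 73.0 sin 165° = 18.89, north 73.0 cos 165° = -70.51
Net displacement: 16.63 east, -113.75 north. Direction back to start is (-16.63, 113.75): bearing = atan2(-16.63, 113.75) mod 360° = 351.68° ≈ 352°.

352°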